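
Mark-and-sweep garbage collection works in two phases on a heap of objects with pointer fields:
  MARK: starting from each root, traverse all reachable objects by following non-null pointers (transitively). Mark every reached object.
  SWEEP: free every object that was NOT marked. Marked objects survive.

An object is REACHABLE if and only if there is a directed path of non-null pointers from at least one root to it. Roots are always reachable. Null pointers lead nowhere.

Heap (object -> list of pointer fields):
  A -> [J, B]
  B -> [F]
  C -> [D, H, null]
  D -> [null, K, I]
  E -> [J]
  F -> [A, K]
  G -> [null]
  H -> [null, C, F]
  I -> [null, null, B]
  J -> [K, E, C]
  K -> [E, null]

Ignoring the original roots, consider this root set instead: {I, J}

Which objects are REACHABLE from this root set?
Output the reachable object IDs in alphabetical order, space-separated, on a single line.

Roots: I J
Mark I: refs=null null B, marked=I
Mark J: refs=K E C, marked=I J
Mark B: refs=F, marked=B I J
Mark K: refs=E null, marked=B I J K
Mark E: refs=J, marked=B E I J K
Mark C: refs=D H null, marked=B C E I J K
Mark F: refs=A K, marked=B C E F I J K
Mark D: refs=null K I, marked=B C D E F I J K
Mark H: refs=null C F, marked=B C D E F H I J K
Mark A: refs=J B, marked=A B C D E F H I J K
Unmarked (collected): G

Answer: A B C D E F H I J K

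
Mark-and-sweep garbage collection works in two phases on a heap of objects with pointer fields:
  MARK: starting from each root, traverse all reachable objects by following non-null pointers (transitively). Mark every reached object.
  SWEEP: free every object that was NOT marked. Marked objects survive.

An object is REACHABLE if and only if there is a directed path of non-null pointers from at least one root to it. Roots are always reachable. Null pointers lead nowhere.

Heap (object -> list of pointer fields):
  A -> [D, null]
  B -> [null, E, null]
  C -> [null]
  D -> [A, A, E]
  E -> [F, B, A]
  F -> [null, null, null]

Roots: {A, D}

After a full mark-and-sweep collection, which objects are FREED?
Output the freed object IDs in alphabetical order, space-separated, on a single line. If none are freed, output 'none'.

Roots: A D
Mark A: refs=D null, marked=A
Mark D: refs=A A E, marked=A D
Mark E: refs=F B A, marked=A D E
Mark F: refs=null null null, marked=A D E F
Mark B: refs=null E null, marked=A B D E F
Unmarked (collected): C

Answer: C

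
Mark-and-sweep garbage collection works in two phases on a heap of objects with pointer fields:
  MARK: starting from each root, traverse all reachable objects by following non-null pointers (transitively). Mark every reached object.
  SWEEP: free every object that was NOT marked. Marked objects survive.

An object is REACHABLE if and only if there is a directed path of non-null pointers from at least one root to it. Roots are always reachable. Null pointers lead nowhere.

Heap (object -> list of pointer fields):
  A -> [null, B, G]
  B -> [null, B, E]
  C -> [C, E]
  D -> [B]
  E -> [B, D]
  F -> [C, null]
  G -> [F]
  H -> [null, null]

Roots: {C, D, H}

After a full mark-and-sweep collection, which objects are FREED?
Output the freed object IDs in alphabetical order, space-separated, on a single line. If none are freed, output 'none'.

Roots: C D H
Mark C: refs=C E, marked=C
Mark D: refs=B, marked=C D
Mark H: refs=null null, marked=C D H
Mark E: refs=B D, marked=C D E H
Mark B: refs=null B E, marked=B C D E H
Unmarked (collected): A F G

Answer: A F G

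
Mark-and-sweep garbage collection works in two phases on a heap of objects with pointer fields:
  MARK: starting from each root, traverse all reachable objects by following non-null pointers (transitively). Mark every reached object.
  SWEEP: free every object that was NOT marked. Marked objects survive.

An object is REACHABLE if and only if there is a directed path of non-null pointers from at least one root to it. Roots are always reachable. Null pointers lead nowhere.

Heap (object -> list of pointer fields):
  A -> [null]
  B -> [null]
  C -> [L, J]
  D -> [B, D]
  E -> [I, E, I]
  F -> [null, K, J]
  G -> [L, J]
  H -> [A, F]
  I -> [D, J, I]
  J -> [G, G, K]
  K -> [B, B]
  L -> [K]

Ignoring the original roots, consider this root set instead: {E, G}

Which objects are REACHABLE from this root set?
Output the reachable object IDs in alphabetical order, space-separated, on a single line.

Roots: E G
Mark E: refs=I E I, marked=E
Mark G: refs=L J, marked=E G
Mark I: refs=D J I, marked=E G I
Mark L: refs=K, marked=E G I L
Mark J: refs=G G K, marked=E G I J L
Mark D: refs=B D, marked=D E G I J L
Mark K: refs=B B, marked=D E G I J K L
Mark B: refs=null, marked=B D E G I J K L
Unmarked (collected): A C F H

Answer: B D E G I J K L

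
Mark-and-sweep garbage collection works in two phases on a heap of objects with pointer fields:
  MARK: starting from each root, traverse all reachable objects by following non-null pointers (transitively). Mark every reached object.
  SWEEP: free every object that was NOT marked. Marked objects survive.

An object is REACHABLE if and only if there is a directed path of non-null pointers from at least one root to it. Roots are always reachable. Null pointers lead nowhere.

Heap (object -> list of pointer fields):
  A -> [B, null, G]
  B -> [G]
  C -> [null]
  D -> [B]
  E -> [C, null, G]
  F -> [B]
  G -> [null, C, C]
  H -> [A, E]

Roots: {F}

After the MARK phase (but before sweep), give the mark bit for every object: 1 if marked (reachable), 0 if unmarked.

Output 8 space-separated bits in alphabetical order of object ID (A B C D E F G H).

Roots: F
Mark F: refs=B, marked=F
Mark B: refs=G, marked=B F
Mark G: refs=null C C, marked=B F G
Mark C: refs=null, marked=B C F G
Unmarked (collected): A D E H

Answer: 0 1 1 0 0 1 1 0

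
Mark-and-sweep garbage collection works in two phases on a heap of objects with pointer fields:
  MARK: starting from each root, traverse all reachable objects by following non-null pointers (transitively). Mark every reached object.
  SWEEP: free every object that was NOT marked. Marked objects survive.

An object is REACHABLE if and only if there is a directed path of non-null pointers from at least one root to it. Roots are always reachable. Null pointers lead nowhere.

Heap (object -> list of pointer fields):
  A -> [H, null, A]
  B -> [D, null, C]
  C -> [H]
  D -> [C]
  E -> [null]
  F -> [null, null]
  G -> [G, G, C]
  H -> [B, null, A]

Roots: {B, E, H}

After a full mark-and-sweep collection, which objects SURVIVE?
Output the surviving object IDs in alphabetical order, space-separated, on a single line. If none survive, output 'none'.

Answer: A B C D E H

Derivation:
Roots: B E H
Mark B: refs=D null C, marked=B
Mark E: refs=null, marked=B E
Mark H: refs=B null A, marked=B E H
Mark D: refs=C, marked=B D E H
Mark C: refs=H, marked=B C D E H
Mark A: refs=H null A, marked=A B C D E H
Unmarked (collected): F G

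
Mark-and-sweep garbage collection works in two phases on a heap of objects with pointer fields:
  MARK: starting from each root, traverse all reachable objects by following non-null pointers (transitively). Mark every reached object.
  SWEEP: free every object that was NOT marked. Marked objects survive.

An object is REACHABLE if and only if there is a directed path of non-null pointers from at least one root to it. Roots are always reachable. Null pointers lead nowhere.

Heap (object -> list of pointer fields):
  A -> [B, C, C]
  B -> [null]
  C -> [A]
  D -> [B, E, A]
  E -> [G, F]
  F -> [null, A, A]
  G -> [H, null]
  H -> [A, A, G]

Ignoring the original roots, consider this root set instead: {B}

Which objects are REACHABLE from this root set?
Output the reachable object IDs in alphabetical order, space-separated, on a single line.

Roots: B
Mark B: refs=null, marked=B
Unmarked (collected): A C D E F G H

Answer: B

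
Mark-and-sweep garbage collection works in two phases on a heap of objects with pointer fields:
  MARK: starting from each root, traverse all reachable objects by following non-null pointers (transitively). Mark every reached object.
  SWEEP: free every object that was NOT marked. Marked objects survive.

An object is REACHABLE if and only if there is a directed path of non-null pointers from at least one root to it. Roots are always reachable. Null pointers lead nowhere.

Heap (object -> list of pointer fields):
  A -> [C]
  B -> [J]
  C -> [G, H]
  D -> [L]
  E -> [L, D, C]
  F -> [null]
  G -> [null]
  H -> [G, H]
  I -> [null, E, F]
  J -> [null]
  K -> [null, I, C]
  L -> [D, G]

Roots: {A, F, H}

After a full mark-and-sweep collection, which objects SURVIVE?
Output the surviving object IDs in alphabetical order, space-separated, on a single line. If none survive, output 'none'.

Roots: A F H
Mark A: refs=C, marked=A
Mark F: refs=null, marked=A F
Mark H: refs=G H, marked=A F H
Mark C: refs=G H, marked=A C F H
Mark G: refs=null, marked=A C F G H
Unmarked (collected): B D E I J K L

Answer: A C F G H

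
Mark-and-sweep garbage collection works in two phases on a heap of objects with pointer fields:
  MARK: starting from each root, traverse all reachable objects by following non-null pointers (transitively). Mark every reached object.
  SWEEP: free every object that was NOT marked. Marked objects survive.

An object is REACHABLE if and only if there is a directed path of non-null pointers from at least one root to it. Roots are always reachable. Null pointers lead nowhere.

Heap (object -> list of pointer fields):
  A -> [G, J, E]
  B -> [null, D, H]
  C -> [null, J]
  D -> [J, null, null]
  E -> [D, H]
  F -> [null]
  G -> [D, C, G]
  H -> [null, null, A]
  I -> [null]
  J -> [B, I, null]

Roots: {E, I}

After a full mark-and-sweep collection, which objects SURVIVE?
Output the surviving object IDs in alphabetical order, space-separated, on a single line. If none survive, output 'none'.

Answer: A B C D E G H I J

Derivation:
Roots: E I
Mark E: refs=D H, marked=E
Mark I: refs=null, marked=E I
Mark D: refs=J null null, marked=D E I
Mark H: refs=null null A, marked=D E H I
Mark J: refs=B I null, marked=D E H I J
Mark A: refs=G J E, marked=A D E H I J
Mark B: refs=null D H, marked=A B D E H I J
Mark G: refs=D C G, marked=A B D E G H I J
Mark C: refs=null J, marked=A B C D E G H I J
Unmarked (collected): F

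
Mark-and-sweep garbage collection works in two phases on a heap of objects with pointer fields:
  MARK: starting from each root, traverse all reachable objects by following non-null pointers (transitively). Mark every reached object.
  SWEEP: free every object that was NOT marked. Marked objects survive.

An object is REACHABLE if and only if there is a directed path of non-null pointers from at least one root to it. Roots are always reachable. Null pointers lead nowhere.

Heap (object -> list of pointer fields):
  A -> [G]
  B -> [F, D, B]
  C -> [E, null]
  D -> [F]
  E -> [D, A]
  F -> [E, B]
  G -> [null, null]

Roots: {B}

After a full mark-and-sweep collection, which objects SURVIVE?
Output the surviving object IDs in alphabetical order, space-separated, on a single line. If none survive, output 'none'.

Answer: A B D E F G

Derivation:
Roots: B
Mark B: refs=F D B, marked=B
Mark F: refs=E B, marked=B F
Mark D: refs=F, marked=B D F
Mark E: refs=D A, marked=B D E F
Mark A: refs=G, marked=A B D E F
Mark G: refs=null null, marked=A B D E F G
Unmarked (collected): C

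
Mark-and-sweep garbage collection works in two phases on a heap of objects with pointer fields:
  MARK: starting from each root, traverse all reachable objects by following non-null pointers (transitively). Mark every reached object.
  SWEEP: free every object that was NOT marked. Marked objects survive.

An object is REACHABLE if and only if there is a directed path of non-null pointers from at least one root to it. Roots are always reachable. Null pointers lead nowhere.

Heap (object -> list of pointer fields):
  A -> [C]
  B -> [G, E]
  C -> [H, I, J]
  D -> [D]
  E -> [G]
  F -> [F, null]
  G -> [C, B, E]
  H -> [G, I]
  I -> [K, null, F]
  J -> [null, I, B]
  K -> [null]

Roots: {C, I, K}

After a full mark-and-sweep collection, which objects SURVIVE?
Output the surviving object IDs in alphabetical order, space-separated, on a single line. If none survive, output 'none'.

Answer: B C E F G H I J K

Derivation:
Roots: C I K
Mark C: refs=H I J, marked=C
Mark I: refs=K null F, marked=C I
Mark K: refs=null, marked=C I K
Mark H: refs=G I, marked=C H I K
Mark J: refs=null I B, marked=C H I J K
Mark F: refs=F null, marked=C F H I J K
Mark G: refs=C B E, marked=C F G H I J K
Mark B: refs=G E, marked=B C F G H I J K
Mark E: refs=G, marked=B C E F G H I J K
Unmarked (collected): A D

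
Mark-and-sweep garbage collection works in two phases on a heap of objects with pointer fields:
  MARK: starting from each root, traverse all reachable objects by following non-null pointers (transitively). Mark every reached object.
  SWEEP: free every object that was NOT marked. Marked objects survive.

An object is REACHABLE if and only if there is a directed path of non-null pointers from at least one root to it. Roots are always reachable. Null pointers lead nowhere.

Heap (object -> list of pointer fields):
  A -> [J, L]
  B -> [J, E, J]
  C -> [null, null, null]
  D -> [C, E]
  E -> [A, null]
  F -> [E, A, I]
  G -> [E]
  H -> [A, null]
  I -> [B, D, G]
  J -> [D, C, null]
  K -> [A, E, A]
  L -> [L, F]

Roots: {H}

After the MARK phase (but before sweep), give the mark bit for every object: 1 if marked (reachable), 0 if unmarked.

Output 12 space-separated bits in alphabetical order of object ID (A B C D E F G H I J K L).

Answer: 1 1 1 1 1 1 1 1 1 1 0 1

Derivation:
Roots: H
Mark H: refs=A null, marked=H
Mark A: refs=J L, marked=A H
Mark J: refs=D C null, marked=A H J
Mark L: refs=L F, marked=A H J L
Mark D: refs=C E, marked=A D H J L
Mark C: refs=null null null, marked=A C D H J L
Mark F: refs=E A I, marked=A C D F H J L
Mark E: refs=A null, marked=A C D E F H J L
Mark I: refs=B D G, marked=A C D E F H I J L
Mark B: refs=J E J, marked=A B C D E F H I J L
Mark G: refs=E, marked=A B C D E F G H I J L
Unmarked (collected): K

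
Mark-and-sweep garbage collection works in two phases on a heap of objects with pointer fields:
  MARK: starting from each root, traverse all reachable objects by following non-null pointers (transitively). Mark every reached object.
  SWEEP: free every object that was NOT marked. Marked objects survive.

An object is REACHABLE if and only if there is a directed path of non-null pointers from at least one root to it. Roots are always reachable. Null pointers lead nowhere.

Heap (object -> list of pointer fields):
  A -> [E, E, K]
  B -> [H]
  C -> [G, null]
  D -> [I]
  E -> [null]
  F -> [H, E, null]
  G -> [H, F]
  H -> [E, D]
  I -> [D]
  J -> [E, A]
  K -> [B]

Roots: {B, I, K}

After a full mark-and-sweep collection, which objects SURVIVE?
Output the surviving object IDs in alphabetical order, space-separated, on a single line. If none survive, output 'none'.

Roots: B I K
Mark B: refs=H, marked=B
Mark I: refs=D, marked=B I
Mark K: refs=B, marked=B I K
Mark H: refs=E D, marked=B H I K
Mark D: refs=I, marked=B D H I K
Mark E: refs=null, marked=B D E H I K
Unmarked (collected): A C F G J

Answer: B D E H I K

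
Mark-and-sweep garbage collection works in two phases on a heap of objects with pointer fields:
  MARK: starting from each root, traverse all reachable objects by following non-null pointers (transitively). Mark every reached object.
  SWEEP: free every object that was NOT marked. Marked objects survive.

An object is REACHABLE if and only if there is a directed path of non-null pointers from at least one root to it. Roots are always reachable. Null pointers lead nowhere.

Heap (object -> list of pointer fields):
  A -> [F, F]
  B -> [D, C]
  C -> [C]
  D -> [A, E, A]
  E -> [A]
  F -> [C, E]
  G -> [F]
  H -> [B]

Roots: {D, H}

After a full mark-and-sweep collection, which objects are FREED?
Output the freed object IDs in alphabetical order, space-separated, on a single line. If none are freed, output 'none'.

Roots: D H
Mark D: refs=A E A, marked=D
Mark H: refs=B, marked=D H
Mark A: refs=F F, marked=A D H
Mark E: refs=A, marked=A D E H
Mark B: refs=D C, marked=A B D E H
Mark F: refs=C E, marked=A B D E F H
Mark C: refs=C, marked=A B C D E F H
Unmarked (collected): G

Answer: G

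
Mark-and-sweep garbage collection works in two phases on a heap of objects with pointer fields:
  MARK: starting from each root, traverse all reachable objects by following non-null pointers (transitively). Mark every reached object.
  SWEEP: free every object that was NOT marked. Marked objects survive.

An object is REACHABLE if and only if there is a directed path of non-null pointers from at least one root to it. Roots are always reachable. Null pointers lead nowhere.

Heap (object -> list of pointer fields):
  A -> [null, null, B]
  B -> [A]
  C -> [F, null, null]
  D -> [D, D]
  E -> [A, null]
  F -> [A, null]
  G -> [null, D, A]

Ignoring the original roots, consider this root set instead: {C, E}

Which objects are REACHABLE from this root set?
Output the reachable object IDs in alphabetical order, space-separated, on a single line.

Answer: A B C E F

Derivation:
Roots: C E
Mark C: refs=F null null, marked=C
Mark E: refs=A null, marked=C E
Mark F: refs=A null, marked=C E F
Mark A: refs=null null B, marked=A C E F
Mark B: refs=A, marked=A B C E F
Unmarked (collected): D G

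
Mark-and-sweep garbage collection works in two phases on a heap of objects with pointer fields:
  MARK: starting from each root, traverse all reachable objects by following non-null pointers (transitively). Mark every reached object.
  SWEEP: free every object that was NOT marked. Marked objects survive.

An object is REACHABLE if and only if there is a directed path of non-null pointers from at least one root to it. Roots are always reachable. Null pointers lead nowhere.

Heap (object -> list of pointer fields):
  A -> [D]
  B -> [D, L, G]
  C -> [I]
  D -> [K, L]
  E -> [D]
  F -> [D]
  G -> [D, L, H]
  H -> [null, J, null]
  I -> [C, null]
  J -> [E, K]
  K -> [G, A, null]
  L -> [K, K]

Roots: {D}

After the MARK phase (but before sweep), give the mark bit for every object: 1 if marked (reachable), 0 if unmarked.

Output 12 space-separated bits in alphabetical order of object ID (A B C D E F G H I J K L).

Answer: 1 0 0 1 1 0 1 1 0 1 1 1

Derivation:
Roots: D
Mark D: refs=K L, marked=D
Mark K: refs=G A null, marked=D K
Mark L: refs=K K, marked=D K L
Mark G: refs=D L H, marked=D G K L
Mark A: refs=D, marked=A D G K L
Mark H: refs=null J null, marked=A D G H K L
Mark J: refs=E K, marked=A D G H J K L
Mark E: refs=D, marked=A D E G H J K L
Unmarked (collected): B C F I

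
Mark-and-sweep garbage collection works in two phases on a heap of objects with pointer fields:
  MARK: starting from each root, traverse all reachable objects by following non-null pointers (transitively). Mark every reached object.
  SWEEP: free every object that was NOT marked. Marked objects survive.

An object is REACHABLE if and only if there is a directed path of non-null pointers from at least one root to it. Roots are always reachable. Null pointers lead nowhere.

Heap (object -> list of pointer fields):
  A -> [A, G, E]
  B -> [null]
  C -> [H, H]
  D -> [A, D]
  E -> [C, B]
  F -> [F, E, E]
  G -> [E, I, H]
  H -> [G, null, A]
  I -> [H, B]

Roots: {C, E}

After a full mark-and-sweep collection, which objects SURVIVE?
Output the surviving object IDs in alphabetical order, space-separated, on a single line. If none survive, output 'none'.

Roots: C E
Mark C: refs=H H, marked=C
Mark E: refs=C B, marked=C E
Mark H: refs=G null A, marked=C E H
Mark B: refs=null, marked=B C E H
Mark G: refs=E I H, marked=B C E G H
Mark A: refs=A G E, marked=A B C E G H
Mark I: refs=H B, marked=A B C E G H I
Unmarked (collected): D F

Answer: A B C E G H I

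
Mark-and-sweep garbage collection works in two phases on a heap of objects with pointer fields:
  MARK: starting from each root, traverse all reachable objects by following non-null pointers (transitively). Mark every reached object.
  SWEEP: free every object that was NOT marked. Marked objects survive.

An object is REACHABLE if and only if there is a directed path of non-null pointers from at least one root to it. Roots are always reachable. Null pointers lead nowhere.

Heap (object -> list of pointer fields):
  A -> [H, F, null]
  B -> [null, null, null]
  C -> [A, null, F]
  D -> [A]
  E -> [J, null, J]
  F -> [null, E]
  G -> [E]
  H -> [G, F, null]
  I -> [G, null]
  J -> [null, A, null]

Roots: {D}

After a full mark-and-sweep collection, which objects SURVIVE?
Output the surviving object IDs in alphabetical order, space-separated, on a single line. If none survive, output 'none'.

Roots: D
Mark D: refs=A, marked=D
Mark A: refs=H F null, marked=A D
Mark H: refs=G F null, marked=A D H
Mark F: refs=null E, marked=A D F H
Mark G: refs=E, marked=A D F G H
Mark E: refs=J null J, marked=A D E F G H
Mark J: refs=null A null, marked=A D E F G H J
Unmarked (collected): B C I

Answer: A D E F G H J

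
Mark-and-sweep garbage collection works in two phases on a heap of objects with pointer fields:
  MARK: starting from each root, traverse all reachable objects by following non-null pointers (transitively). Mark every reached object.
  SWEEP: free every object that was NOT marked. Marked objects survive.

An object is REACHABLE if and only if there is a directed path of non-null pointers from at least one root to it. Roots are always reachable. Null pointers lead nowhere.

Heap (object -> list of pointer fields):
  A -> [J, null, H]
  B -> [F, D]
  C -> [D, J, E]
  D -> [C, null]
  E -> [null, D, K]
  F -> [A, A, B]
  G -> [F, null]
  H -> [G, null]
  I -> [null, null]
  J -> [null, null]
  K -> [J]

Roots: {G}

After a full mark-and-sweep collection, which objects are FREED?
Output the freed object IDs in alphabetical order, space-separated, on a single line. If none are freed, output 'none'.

Answer: I

Derivation:
Roots: G
Mark G: refs=F null, marked=G
Mark F: refs=A A B, marked=F G
Mark A: refs=J null H, marked=A F G
Mark B: refs=F D, marked=A B F G
Mark J: refs=null null, marked=A B F G J
Mark H: refs=G null, marked=A B F G H J
Mark D: refs=C null, marked=A B D F G H J
Mark C: refs=D J E, marked=A B C D F G H J
Mark E: refs=null D K, marked=A B C D E F G H J
Mark K: refs=J, marked=A B C D E F G H J K
Unmarked (collected): I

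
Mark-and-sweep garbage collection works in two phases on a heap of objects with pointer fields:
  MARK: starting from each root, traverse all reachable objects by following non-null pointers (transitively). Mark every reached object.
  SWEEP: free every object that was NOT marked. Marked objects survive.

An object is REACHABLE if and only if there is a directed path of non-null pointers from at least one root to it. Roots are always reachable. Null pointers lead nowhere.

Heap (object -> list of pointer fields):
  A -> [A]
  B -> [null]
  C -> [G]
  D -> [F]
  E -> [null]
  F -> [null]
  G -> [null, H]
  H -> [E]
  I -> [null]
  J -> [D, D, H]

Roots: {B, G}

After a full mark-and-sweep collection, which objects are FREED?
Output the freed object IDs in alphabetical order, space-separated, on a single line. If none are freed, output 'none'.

Answer: A C D F I J

Derivation:
Roots: B G
Mark B: refs=null, marked=B
Mark G: refs=null H, marked=B G
Mark H: refs=E, marked=B G H
Mark E: refs=null, marked=B E G H
Unmarked (collected): A C D F I J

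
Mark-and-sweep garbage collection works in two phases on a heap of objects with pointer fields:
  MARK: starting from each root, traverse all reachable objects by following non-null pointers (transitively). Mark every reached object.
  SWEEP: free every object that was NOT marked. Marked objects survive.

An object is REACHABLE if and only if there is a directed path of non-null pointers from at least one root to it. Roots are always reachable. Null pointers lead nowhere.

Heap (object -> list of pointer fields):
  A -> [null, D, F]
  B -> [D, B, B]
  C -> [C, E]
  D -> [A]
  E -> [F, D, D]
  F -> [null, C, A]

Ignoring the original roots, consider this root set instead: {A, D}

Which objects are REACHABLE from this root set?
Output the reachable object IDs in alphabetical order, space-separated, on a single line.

Roots: A D
Mark A: refs=null D F, marked=A
Mark D: refs=A, marked=A D
Mark F: refs=null C A, marked=A D F
Mark C: refs=C E, marked=A C D F
Mark E: refs=F D D, marked=A C D E F
Unmarked (collected): B

Answer: A C D E F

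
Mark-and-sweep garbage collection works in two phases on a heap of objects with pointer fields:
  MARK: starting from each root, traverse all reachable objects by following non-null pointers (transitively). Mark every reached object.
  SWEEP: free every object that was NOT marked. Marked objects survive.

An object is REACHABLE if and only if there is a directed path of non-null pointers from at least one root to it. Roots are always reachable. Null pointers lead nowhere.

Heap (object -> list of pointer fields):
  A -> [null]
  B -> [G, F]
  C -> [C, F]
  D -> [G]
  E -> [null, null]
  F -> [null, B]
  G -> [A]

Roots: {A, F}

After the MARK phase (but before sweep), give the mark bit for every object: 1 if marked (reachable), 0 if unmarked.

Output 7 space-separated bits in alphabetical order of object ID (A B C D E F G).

Answer: 1 1 0 0 0 1 1

Derivation:
Roots: A F
Mark A: refs=null, marked=A
Mark F: refs=null B, marked=A F
Mark B: refs=G F, marked=A B F
Mark G: refs=A, marked=A B F G
Unmarked (collected): C D E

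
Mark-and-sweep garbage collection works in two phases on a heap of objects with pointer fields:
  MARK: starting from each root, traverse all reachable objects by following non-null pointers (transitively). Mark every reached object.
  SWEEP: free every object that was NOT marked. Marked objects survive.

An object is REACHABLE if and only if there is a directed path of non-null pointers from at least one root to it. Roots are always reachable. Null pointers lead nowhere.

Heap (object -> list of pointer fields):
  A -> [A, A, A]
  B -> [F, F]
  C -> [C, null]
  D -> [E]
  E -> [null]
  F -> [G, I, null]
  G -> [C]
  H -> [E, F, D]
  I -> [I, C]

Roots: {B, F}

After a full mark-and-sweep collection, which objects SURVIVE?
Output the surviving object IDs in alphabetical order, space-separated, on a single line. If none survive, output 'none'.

Answer: B C F G I

Derivation:
Roots: B F
Mark B: refs=F F, marked=B
Mark F: refs=G I null, marked=B F
Mark G: refs=C, marked=B F G
Mark I: refs=I C, marked=B F G I
Mark C: refs=C null, marked=B C F G I
Unmarked (collected): A D E H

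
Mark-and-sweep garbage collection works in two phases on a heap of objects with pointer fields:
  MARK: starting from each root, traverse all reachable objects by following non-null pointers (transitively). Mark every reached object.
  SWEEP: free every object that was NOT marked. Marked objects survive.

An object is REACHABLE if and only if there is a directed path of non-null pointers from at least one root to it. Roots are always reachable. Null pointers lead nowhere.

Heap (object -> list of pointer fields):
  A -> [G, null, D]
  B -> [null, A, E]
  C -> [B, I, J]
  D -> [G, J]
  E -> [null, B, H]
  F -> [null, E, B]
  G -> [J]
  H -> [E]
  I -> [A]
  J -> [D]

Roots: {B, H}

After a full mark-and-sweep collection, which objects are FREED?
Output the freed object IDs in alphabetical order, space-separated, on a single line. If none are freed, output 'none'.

Answer: C F I

Derivation:
Roots: B H
Mark B: refs=null A E, marked=B
Mark H: refs=E, marked=B H
Mark A: refs=G null D, marked=A B H
Mark E: refs=null B H, marked=A B E H
Mark G: refs=J, marked=A B E G H
Mark D: refs=G J, marked=A B D E G H
Mark J: refs=D, marked=A B D E G H J
Unmarked (collected): C F I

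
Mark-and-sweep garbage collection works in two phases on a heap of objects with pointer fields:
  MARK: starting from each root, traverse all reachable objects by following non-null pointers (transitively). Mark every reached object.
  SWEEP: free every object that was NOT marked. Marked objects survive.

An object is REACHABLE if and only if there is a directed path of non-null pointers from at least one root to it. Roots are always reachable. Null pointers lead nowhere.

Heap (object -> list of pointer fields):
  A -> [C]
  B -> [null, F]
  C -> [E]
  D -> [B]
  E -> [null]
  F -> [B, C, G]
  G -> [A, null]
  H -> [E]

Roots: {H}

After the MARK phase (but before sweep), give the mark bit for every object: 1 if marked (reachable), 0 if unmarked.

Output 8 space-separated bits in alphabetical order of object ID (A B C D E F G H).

Roots: H
Mark H: refs=E, marked=H
Mark E: refs=null, marked=E H
Unmarked (collected): A B C D F G

Answer: 0 0 0 0 1 0 0 1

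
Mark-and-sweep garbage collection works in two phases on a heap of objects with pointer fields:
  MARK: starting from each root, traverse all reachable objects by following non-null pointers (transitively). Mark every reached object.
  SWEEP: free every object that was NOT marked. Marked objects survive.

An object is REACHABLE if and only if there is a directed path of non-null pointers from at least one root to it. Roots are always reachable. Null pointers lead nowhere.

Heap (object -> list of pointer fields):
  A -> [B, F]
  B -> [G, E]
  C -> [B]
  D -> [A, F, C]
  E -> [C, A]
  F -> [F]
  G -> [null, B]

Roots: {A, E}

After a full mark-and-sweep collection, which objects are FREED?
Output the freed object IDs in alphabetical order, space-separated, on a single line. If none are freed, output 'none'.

Roots: A E
Mark A: refs=B F, marked=A
Mark E: refs=C A, marked=A E
Mark B: refs=G E, marked=A B E
Mark F: refs=F, marked=A B E F
Mark C: refs=B, marked=A B C E F
Mark G: refs=null B, marked=A B C E F G
Unmarked (collected): D

Answer: D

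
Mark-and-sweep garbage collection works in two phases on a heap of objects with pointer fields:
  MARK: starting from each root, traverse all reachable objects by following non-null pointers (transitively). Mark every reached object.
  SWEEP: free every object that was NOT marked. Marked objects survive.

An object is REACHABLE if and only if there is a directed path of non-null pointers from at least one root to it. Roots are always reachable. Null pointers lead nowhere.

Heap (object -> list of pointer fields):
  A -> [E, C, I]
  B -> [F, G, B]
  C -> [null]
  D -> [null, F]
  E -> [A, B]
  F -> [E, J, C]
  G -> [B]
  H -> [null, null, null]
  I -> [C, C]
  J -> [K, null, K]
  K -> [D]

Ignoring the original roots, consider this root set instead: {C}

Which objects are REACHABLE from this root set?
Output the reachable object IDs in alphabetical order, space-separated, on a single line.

Roots: C
Mark C: refs=null, marked=C
Unmarked (collected): A B D E F G H I J K

Answer: C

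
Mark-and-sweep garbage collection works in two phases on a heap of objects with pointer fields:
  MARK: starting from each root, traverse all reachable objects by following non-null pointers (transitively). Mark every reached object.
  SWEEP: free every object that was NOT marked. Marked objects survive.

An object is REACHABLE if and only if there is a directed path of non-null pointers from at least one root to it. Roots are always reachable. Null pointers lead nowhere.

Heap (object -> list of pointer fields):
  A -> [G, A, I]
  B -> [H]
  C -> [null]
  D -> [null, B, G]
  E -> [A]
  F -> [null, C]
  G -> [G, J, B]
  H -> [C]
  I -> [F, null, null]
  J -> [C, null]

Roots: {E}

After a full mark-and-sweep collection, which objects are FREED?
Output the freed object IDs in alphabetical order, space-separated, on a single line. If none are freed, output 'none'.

Answer: D

Derivation:
Roots: E
Mark E: refs=A, marked=E
Mark A: refs=G A I, marked=A E
Mark G: refs=G J B, marked=A E G
Mark I: refs=F null null, marked=A E G I
Mark J: refs=C null, marked=A E G I J
Mark B: refs=H, marked=A B E G I J
Mark F: refs=null C, marked=A B E F G I J
Mark C: refs=null, marked=A B C E F G I J
Mark H: refs=C, marked=A B C E F G H I J
Unmarked (collected): D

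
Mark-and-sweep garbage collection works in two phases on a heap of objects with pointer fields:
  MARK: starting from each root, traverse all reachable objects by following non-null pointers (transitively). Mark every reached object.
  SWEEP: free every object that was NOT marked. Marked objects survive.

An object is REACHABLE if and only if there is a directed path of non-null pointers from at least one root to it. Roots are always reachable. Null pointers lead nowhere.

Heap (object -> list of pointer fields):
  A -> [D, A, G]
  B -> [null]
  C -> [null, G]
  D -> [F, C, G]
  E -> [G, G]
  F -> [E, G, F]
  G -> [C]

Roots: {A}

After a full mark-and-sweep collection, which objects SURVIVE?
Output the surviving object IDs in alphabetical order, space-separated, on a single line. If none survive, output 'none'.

Roots: A
Mark A: refs=D A G, marked=A
Mark D: refs=F C G, marked=A D
Mark G: refs=C, marked=A D G
Mark F: refs=E G F, marked=A D F G
Mark C: refs=null G, marked=A C D F G
Mark E: refs=G G, marked=A C D E F G
Unmarked (collected): B

Answer: A C D E F G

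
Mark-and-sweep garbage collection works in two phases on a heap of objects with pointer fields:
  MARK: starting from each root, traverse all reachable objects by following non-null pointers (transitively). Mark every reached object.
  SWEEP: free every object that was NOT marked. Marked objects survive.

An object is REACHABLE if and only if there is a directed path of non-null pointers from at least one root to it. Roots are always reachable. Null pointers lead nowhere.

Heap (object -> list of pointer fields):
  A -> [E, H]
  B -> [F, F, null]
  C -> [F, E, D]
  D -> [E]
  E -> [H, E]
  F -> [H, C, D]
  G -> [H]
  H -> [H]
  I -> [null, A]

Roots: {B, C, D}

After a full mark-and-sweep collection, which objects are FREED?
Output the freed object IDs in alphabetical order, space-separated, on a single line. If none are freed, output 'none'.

Answer: A G I

Derivation:
Roots: B C D
Mark B: refs=F F null, marked=B
Mark C: refs=F E D, marked=B C
Mark D: refs=E, marked=B C D
Mark F: refs=H C D, marked=B C D F
Mark E: refs=H E, marked=B C D E F
Mark H: refs=H, marked=B C D E F H
Unmarked (collected): A G I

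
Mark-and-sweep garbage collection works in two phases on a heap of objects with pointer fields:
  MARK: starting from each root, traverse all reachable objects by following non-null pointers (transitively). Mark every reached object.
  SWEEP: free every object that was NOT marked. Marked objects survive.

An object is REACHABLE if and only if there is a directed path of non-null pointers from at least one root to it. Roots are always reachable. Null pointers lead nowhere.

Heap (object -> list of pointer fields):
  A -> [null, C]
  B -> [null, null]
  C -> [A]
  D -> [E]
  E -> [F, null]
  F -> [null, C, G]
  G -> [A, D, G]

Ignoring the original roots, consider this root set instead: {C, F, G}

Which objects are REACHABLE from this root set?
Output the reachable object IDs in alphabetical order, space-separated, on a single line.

Answer: A C D E F G

Derivation:
Roots: C F G
Mark C: refs=A, marked=C
Mark F: refs=null C G, marked=C F
Mark G: refs=A D G, marked=C F G
Mark A: refs=null C, marked=A C F G
Mark D: refs=E, marked=A C D F G
Mark E: refs=F null, marked=A C D E F G
Unmarked (collected): B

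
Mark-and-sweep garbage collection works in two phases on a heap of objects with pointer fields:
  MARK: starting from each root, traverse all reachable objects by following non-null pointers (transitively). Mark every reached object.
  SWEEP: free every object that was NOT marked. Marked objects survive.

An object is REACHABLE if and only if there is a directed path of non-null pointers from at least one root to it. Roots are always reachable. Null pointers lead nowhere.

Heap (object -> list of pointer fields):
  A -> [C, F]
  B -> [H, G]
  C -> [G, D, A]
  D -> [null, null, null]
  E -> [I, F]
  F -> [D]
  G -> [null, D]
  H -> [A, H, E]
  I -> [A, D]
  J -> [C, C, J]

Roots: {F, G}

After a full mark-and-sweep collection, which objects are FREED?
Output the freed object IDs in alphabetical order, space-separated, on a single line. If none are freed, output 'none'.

Answer: A B C E H I J

Derivation:
Roots: F G
Mark F: refs=D, marked=F
Mark G: refs=null D, marked=F G
Mark D: refs=null null null, marked=D F G
Unmarked (collected): A B C E H I J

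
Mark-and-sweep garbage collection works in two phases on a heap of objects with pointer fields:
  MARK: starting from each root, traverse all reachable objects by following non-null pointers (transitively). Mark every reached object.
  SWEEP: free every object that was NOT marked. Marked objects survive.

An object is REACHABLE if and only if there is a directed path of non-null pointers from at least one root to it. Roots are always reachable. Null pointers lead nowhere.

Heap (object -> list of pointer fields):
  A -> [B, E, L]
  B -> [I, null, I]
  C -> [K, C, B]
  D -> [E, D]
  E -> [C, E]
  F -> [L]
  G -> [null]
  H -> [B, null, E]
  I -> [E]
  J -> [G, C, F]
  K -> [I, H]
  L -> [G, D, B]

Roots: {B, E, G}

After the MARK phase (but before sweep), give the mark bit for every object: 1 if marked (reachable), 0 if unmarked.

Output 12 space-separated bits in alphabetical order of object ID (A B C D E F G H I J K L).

Answer: 0 1 1 0 1 0 1 1 1 0 1 0

Derivation:
Roots: B E G
Mark B: refs=I null I, marked=B
Mark E: refs=C E, marked=B E
Mark G: refs=null, marked=B E G
Mark I: refs=E, marked=B E G I
Mark C: refs=K C B, marked=B C E G I
Mark K: refs=I H, marked=B C E G I K
Mark H: refs=B null E, marked=B C E G H I K
Unmarked (collected): A D F J L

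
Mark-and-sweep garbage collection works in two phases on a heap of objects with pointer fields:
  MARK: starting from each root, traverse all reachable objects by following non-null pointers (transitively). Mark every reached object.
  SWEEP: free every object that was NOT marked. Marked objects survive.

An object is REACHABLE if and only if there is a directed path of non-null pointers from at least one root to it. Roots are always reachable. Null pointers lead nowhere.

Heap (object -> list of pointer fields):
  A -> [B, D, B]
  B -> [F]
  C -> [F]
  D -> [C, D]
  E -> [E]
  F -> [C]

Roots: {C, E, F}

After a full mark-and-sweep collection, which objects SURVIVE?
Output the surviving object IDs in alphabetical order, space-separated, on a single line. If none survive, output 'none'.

Roots: C E F
Mark C: refs=F, marked=C
Mark E: refs=E, marked=C E
Mark F: refs=C, marked=C E F
Unmarked (collected): A B D

Answer: C E F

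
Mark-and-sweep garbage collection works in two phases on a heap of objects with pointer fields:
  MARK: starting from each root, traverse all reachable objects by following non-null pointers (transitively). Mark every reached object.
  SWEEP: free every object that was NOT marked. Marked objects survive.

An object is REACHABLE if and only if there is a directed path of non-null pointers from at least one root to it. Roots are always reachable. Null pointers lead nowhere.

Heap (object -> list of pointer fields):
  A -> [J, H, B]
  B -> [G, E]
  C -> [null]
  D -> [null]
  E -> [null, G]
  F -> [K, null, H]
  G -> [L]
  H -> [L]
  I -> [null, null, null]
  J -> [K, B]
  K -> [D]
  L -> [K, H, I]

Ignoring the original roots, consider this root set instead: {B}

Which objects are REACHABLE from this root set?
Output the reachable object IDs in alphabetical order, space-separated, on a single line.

Roots: B
Mark B: refs=G E, marked=B
Mark G: refs=L, marked=B G
Mark E: refs=null G, marked=B E G
Mark L: refs=K H I, marked=B E G L
Mark K: refs=D, marked=B E G K L
Mark H: refs=L, marked=B E G H K L
Mark I: refs=null null null, marked=B E G H I K L
Mark D: refs=null, marked=B D E G H I K L
Unmarked (collected): A C F J

Answer: B D E G H I K L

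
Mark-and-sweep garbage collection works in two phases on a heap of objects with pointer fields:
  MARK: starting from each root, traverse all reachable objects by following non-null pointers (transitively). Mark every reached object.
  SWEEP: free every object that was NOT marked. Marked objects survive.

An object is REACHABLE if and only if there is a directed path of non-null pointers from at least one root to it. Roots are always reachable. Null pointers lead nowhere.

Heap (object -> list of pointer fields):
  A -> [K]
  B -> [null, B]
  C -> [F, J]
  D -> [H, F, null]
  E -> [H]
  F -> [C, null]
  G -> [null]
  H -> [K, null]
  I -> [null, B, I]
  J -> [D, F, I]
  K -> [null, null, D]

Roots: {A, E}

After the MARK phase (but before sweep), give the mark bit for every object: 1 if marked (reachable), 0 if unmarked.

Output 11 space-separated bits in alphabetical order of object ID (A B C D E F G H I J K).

Roots: A E
Mark A: refs=K, marked=A
Mark E: refs=H, marked=A E
Mark K: refs=null null D, marked=A E K
Mark H: refs=K null, marked=A E H K
Mark D: refs=H F null, marked=A D E H K
Mark F: refs=C null, marked=A D E F H K
Mark C: refs=F J, marked=A C D E F H K
Mark J: refs=D F I, marked=A C D E F H J K
Mark I: refs=null B I, marked=A C D E F H I J K
Mark B: refs=null B, marked=A B C D E F H I J K
Unmarked (collected): G

Answer: 1 1 1 1 1 1 0 1 1 1 1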